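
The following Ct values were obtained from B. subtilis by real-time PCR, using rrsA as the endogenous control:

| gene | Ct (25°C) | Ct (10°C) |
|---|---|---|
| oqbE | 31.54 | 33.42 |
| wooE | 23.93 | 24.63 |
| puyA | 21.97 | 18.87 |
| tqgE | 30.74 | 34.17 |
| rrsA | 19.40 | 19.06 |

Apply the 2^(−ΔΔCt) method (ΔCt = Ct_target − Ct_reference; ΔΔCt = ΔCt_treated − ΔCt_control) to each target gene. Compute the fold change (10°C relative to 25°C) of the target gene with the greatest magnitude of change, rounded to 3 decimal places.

0.073

oqbE: ΔΔCt = (33.42−19.06) − (31.54−19.40) = 14.36 − 12.14 = 2.22; fold change = 2^-2.22 = 0.215
wooE: ΔΔCt = (24.63−19.06) − (23.93−19.40) = 5.57 − 4.53 = 1.04; fold change = 2^-1.04 = 0.486
puyA: ΔΔCt = (18.87−19.06) − (21.97−19.40) = -0.19 − 2.57 = -2.76; fold change = 2^2.76 = 6.774
tqgE: ΔΔCt = (34.17−19.06) − (30.74−19.40) = 15.11 − 11.34 = 3.77; fold change = 2^-3.77 = 0.073
tqgE has the largest |ΔΔCt| = 3.77.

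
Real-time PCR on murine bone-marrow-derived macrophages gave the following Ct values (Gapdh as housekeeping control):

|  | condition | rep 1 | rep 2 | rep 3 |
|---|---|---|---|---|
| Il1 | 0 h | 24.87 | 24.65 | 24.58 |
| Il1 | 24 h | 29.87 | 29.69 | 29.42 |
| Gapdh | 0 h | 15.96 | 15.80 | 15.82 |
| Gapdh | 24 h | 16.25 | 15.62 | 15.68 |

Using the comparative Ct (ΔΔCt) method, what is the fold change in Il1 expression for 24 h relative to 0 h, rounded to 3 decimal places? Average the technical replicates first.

0.032

Mean Ct: Il1 0 h 24.700; Il1 24 h 29.660; Gapdh 0 h 15.860; Gapdh 24 h 15.850
ΔCt(0 h) = 24.700 − 15.860 = 8.840
ΔCt(24 h) = 29.660 − 15.850 = 13.810
ΔΔCt = 13.810 − 8.840 = 4.970
Fold change = 2^(−4.970) = 0.0319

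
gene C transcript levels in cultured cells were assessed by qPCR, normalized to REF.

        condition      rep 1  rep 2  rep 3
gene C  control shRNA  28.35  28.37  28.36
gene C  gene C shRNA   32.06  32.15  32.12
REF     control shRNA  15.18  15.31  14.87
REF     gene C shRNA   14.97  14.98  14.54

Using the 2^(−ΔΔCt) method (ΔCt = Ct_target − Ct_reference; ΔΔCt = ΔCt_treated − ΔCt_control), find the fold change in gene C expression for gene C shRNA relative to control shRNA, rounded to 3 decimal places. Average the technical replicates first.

0.061

Mean Ct: gene C control shRNA 28.360; gene C gene C shRNA 32.110; REF control shRNA 15.120; REF gene C shRNA 14.830
ΔCt(control shRNA) = 28.360 − 15.120 = 13.240
ΔCt(gene C shRNA) = 32.110 − 14.830 = 17.280
ΔΔCt = 17.280 − 13.240 = 4.040
Fold change = 2^(−4.040) = 0.0608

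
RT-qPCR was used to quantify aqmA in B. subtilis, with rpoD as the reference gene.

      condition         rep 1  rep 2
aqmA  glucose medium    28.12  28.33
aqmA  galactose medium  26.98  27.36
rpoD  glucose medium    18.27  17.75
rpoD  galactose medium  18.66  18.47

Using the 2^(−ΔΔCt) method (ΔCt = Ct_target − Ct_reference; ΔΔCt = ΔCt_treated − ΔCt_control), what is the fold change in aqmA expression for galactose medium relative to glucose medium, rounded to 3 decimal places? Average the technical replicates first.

3.053

Mean Ct: aqmA glucose medium 28.225; aqmA galactose medium 27.170; rpoD glucose medium 18.010; rpoD galactose medium 18.565
ΔCt(glucose medium) = 28.225 − 18.010 = 10.215
ΔCt(galactose medium) = 27.170 − 18.565 = 8.605
ΔΔCt = 8.605 − 10.215 = -1.610
Fold change = 2^(−(-1.610)) = 2^1.610 = 3.0525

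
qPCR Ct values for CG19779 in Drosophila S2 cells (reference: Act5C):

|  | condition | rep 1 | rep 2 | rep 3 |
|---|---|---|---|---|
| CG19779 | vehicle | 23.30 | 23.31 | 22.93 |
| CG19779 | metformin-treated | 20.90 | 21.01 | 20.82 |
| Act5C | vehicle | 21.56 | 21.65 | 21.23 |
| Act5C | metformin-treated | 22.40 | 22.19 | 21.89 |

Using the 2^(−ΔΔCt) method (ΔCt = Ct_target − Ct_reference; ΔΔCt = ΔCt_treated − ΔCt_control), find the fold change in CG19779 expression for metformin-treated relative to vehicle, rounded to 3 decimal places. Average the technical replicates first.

7.727

Mean Ct: CG19779 vehicle 23.180; CG19779 metformin-treated 20.910; Act5C vehicle 21.480; Act5C metformin-treated 22.160
ΔCt(vehicle) = 23.180 − 21.480 = 1.700
ΔCt(metformin-treated) = 20.910 − 22.160 = -1.250
ΔΔCt = -1.250 − 1.700 = -2.950
Fold change = 2^(−(-2.950)) = 2^2.950 = 7.7275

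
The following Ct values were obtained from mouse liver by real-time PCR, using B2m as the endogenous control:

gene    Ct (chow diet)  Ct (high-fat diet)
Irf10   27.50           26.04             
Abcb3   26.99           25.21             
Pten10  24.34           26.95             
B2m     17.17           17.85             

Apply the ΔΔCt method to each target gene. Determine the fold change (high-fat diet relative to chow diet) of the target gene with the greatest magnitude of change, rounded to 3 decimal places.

5.502

Irf10: ΔΔCt = (26.04−17.85) − (27.50−17.17) = 8.19 − 10.33 = -2.14; fold change = 2^2.14 = 4.408
Abcb3: ΔΔCt = (25.21−17.85) − (26.99−17.17) = 7.36 − 9.82 = -2.46; fold change = 2^2.46 = 5.502
Pten10: ΔΔCt = (26.95−17.85) − (24.34−17.17) = 9.10 − 7.17 = 1.93; fold change = 2^-1.93 = 0.262
Abcb3 has the largest |ΔΔCt| = 2.46.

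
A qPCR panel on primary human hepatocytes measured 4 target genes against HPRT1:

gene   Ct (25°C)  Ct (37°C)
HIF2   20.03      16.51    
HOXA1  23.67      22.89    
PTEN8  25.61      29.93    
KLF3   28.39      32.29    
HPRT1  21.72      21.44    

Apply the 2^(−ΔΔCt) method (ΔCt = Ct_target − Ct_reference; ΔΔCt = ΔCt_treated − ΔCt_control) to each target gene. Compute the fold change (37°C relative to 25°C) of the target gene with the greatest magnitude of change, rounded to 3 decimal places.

0.041

HIF2: ΔΔCt = (16.51−21.44) − (20.03−21.72) = -4.93 − (-1.69) = -3.24; fold change = 2^3.24 = 9.448
HOXA1: ΔΔCt = (22.89−21.44) − (23.67−21.72) = 1.45 − 1.95 = -0.50; fold change = 2^0.50 = 1.414
PTEN8: ΔΔCt = (29.93−21.44) − (25.61−21.72) = 8.49 − 3.89 = 4.60; fold change = 2^-4.60 = 0.041
KLF3: ΔΔCt = (32.29−21.44) − (28.39−21.72) = 10.85 − 6.67 = 4.18; fold change = 2^-4.18 = 0.055
PTEN8 has the largest |ΔΔCt| = 4.60.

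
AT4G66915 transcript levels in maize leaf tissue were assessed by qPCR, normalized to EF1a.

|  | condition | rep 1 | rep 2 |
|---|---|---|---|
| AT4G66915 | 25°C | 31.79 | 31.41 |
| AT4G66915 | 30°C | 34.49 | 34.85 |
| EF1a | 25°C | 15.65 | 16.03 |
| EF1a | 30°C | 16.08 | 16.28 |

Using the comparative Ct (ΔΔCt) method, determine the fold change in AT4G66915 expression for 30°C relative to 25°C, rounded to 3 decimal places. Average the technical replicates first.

0.151

Mean Ct: AT4G66915 25°C 31.600; AT4G66915 30°C 34.670; EF1a 25°C 15.840; EF1a 30°C 16.180
ΔCt(25°C) = 31.600 − 15.840 = 15.760
ΔCt(30°C) = 34.670 − 16.180 = 18.490
ΔΔCt = 18.490 − 15.760 = 2.730
Fold change = 2^(−2.730) = 0.1507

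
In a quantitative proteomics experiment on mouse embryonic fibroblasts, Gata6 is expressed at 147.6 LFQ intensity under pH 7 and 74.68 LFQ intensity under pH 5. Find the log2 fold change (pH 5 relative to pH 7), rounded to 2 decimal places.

Fold change = 74.68 / 147.6 = 0.5060
log2(0.5060) = -0.983

-0.98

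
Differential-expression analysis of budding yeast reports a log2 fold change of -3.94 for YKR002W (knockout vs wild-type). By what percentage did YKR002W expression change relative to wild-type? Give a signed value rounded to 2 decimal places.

-93.48%

Fold change = 2^(-3.94) = 0.0652
Percent change = (FC − 1) × 100% = (0.0652 − 1) × 100 = -93.48%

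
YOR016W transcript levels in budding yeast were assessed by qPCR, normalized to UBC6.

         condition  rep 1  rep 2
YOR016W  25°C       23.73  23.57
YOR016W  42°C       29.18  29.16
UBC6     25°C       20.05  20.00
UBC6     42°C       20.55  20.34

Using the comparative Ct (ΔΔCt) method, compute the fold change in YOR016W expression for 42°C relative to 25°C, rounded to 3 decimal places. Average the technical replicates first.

0.029

Mean Ct: YOR016W 25°C 23.650; YOR016W 42°C 29.170; UBC6 25°C 20.025; UBC6 42°C 20.445
ΔCt(25°C) = 23.650 − 20.025 = 3.625
ΔCt(42°C) = 29.170 − 20.445 = 8.725
ΔΔCt = 8.725 − 3.625 = 5.100
Fold change = 2^(−5.100) = 0.0292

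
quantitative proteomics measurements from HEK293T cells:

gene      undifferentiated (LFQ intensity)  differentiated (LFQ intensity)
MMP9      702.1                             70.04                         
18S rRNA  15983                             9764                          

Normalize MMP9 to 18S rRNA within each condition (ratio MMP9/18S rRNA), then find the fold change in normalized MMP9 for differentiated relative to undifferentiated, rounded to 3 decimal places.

0.163

MMP9/18S rRNA (undifferentiated) = 702.1 / 15983 = 0.043928
MMP9/18S rRNA (differentiated) = 70.04 / 9764 = 0.0071733
Fold change = 0.0071733 / 0.043928 = 0.1633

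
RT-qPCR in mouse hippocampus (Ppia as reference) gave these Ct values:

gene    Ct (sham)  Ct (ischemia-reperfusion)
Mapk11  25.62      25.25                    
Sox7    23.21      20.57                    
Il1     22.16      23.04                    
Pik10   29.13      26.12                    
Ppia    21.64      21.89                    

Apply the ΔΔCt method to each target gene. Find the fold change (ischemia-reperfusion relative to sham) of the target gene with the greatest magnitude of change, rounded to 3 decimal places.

9.580

Mapk11: ΔΔCt = (25.25−21.89) − (25.62−21.64) = 3.36 − 3.98 = -0.62; fold change = 2^0.62 = 1.537
Sox7: ΔΔCt = (20.57−21.89) − (23.21−21.64) = -1.32 − 1.57 = -2.89; fold change = 2^2.89 = 7.413
Il1: ΔΔCt = (23.04−21.89) − (22.16−21.64) = 1.15 − 0.52 = 0.63; fold change = 2^-0.63 = 0.646
Pik10: ΔΔCt = (26.12−21.89) − (29.13−21.64) = 4.23 − 7.49 = -3.26; fold change = 2^3.26 = 9.580
Pik10 has the largest |ΔΔCt| = 3.26.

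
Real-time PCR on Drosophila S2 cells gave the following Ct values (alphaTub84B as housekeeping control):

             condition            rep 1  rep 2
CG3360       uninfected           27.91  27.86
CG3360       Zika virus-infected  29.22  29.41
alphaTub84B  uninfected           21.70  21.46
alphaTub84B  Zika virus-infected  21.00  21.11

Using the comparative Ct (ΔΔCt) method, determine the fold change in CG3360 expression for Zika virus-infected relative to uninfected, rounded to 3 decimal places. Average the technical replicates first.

0.258

Mean Ct: CG3360 uninfected 27.885; CG3360 Zika virus-infected 29.315; alphaTub84B uninfected 21.580; alphaTub84B Zika virus-infected 21.055
ΔCt(uninfected) = 27.885 − 21.580 = 6.305
ΔCt(Zika virus-infected) = 29.315 − 21.055 = 8.260
ΔΔCt = 8.260 − 6.305 = 1.955
Fold change = 2^(−1.955) = 0.2579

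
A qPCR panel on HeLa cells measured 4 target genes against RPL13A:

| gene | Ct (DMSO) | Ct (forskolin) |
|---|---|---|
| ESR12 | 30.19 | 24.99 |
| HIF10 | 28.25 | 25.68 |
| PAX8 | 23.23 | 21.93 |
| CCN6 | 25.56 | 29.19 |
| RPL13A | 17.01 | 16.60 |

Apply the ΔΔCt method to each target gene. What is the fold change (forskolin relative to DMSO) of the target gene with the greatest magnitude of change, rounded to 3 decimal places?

27.665

ESR12: ΔΔCt = (24.99−16.60) − (30.19−17.01) = 8.39 − 13.18 = -4.79; fold change = 2^4.79 = 27.665
HIF10: ΔΔCt = (25.68−16.60) − (28.25−17.01) = 9.08 − 11.24 = -2.16; fold change = 2^2.16 = 4.469
PAX8: ΔΔCt = (21.93−16.60) − (23.23−17.01) = 5.33 − 6.22 = -0.89; fold change = 2^0.89 = 1.853
CCN6: ΔΔCt = (29.19−16.60) − (25.56−17.01) = 12.59 − 8.55 = 4.04; fold change = 2^-4.04 = 0.061
ESR12 has the largest |ΔΔCt| = 4.79.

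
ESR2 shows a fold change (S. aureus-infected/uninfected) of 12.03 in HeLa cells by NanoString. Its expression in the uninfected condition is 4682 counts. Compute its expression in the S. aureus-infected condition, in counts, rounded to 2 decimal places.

56324.46

S. aureus-infected expression = 4682 × 12.03 = 56324.46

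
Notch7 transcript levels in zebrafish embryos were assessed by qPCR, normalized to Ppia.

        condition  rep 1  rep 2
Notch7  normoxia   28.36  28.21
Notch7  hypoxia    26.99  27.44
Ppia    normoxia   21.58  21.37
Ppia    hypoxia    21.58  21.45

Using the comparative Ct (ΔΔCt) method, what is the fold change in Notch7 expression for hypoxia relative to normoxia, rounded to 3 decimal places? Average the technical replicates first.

Mean Ct: Notch7 normoxia 28.285; Notch7 hypoxia 27.215; Ppia normoxia 21.475; Ppia hypoxia 21.515
ΔCt(normoxia) = 28.285 − 21.475 = 6.810
ΔCt(hypoxia) = 27.215 − 21.515 = 5.700
ΔΔCt = 5.700 − 6.810 = -1.110
Fold change = 2^(−(-1.110)) = 2^1.110 = 2.1585

2.158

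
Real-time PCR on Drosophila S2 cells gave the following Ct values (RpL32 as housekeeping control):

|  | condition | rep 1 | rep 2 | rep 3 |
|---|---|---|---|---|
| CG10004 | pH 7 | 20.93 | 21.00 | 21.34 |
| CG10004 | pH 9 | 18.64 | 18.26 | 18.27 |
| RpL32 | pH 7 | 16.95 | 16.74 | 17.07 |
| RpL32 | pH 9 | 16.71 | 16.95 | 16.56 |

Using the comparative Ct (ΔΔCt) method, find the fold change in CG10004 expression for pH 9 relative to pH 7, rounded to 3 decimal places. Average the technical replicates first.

Mean Ct: CG10004 pH 7 21.090; CG10004 pH 9 18.390; RpL32 pH 7 16.920; RpL32 pH 9 16.740
ΔCt(pH 7) = 21.090 − 16.920 = 4.170
ΔCt(pH 9) = 18.390 − 16.740 = 1.650
ΔΔCt = 1.650 − 4.170 = -2.520
Fold change = 2^(−(-2.520)) = 2^2.520 = 5.7358

5.736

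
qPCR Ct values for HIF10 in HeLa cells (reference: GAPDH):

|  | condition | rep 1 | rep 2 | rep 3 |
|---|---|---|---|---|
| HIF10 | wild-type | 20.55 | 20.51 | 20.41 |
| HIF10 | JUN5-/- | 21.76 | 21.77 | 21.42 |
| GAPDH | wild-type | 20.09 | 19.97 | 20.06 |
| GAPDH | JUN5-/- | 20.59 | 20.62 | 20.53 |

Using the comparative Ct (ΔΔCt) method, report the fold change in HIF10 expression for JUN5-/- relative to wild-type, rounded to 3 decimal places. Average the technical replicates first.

0.651

Mean Ct: HIF10 wild-type 20.490; HIF10 JUN5-/- 21.650; GAPDH wild-type 20.040; GAPDH JUN5-/- 20.580
ΔCt(wild-type) = 20.490 − 20.040 = 0.450
ΔCt(JUN5-/-) = 21.650 − 20.580 = 1.070
ΔΔCt = 1.070 − 0.450 = 0.620
Fold change = 2^(−0.620) = 0.6507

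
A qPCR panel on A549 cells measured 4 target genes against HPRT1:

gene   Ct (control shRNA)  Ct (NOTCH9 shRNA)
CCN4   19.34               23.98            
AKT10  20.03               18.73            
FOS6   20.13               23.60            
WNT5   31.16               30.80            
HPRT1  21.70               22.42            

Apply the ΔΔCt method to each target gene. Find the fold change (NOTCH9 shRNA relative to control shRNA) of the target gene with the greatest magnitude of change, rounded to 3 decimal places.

CCN4: ΔΔCt = (23.98−22.42) − (19.34−21.70) = 1.56 − (-2.36) = 3.92; fold change = 2^-3.92 = 0.066
AKT10: ΔΔCt = (18.73−22.42) − (20.03−21.70) = -3.69 − (-1.67) = -2.02; fold change = 2^2.02 = 4.056
FOS6: ΔΔCt = (23.60−22.42) − (20.13−21.70) = 1.18 − (-1.57) = 2.75; fold change = 2^-2.75 = 0.149
WNT5: ΔΔCt = (30.80−22.42) − (31.16−21.70) = 8.38 − 9.46 = -1.08; fold change = 2^1.08 = 2.114
CCN4 has the largest |ΔΔCt| = 3.92.

0.066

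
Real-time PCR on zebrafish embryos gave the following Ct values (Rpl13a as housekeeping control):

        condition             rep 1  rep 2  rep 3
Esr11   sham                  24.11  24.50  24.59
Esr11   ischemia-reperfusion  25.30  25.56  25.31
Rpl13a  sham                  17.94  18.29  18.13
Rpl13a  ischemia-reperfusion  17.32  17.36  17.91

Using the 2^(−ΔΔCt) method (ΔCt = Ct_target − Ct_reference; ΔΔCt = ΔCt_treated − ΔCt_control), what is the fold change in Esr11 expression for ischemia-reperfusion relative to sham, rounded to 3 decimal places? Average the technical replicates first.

Mean Ct: Esr11 sham 24.400; Esr11 ischemia-reperfusion 25.390; Rpl13a sham 18.120; Rpl13a ischemia-reperfusion 17.530
ΔCt(sham) = 24.400 − 18.120 = 6.280
ΔCt(ischemia-reperfusion) = 25.390 − 17.530 = 7.860
ΔΔCt = 7.860 − 6.280 = 1.580
Fold change = 2^(−1.580) = 0.3345

0.334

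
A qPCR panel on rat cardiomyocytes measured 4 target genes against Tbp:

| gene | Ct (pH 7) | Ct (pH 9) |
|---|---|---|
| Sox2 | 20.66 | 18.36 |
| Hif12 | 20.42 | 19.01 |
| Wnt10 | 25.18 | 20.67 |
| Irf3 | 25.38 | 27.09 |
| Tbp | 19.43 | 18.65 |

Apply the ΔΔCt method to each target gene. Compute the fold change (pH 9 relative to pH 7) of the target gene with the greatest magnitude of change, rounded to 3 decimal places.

13.269

Sox2: ΔΔCt = (18.36−18.65) − (20.66−19.43) = -0.29 − 1.23 = -1.52; fold change = 2^1.52 = 2.868
Hif12: ΔΔCt = (19.01−18.65) − (20.42−19.43) = 0.36 − 0.99 = -0.63; fold change = 2^0.63 = 1.548
Wnt10: ΔΔCt = (20.67−18.65) − (25.18−19.43) = 2.02 − 5.75 = -3.73; fold change = 2^3.73 = 13.269
Irf3: ΔΔCt = (27.09−18.65) − (25.38−19.43) = 8.44 − 5.95 = 2.49; fold change = 2^-2.49 = 0.178
Wnt10 has the largest |ΔΔCt| = 3.73.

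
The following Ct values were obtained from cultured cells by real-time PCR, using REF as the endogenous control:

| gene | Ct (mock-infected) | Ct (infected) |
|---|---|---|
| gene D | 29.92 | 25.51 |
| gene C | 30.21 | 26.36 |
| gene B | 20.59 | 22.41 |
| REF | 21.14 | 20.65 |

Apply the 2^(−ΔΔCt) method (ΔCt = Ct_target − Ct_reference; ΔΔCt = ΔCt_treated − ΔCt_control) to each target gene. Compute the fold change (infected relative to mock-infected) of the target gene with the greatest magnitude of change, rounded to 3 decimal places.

gene D: ΔΔCt = (25.51−20.65) − (29.92−21.14) = 4.86 − 8.78 = -3.92; fold change = 2^3.92 = 15.137
gene C: ΔΔCt = (26.36−20.65) − (30.21−21.14) = 5.71 − 9.07 = -3.36; fold change = 2^3.36 = 10.267
gene B: ΔΔCt = (22.41−20.65) − (20.59−21.14) = 1.76 − (-0.55) = 2.31; fold change = 2^-2.31 = 0.202
gene D has the largest |ΔΔCt| = 3.92.

15.137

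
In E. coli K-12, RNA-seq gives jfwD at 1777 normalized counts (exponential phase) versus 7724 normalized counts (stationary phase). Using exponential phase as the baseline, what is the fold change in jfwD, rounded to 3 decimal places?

4.347

Fold change = 7724 / 1777 = 4.3467
jfwD is upregulated.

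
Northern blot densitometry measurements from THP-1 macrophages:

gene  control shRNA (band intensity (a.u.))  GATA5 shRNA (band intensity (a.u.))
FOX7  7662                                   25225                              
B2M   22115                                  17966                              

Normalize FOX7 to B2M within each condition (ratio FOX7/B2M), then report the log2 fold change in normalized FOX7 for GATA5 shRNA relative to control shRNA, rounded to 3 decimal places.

FOX7/B2M (control shRNA) = 7662 / 22115 = 0.34646
FOX7/B2M (GATA5 shRNA) = 25225 / 17966 = 1.404
Fold change = 1.404 / 0.34646 = 4.0525
log2(4.0525) = 2.0188

2.019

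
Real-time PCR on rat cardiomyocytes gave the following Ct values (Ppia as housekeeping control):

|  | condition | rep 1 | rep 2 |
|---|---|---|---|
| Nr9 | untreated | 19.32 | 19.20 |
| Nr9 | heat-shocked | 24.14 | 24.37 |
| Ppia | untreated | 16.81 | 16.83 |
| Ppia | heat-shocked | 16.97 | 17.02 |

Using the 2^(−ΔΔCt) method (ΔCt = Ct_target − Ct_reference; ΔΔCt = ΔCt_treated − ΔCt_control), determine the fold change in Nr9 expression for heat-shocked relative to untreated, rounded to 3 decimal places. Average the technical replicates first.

0.035

Mean Ct: Nr9 untreated 19.260; Nr9 heat-shocked 24.255; Ppia untreated 16.820; Ppia heat-shocked 16.995
ΔCt(untreated) = 19.260 − 16.820 = 2.440
ΔCt(heat-shocked) = 24.255 − 16.995 = 7.260
ΔΔCt = 7.260 − 2.440 = 4.820
Fold change = 2^(−4.820) = 0.0354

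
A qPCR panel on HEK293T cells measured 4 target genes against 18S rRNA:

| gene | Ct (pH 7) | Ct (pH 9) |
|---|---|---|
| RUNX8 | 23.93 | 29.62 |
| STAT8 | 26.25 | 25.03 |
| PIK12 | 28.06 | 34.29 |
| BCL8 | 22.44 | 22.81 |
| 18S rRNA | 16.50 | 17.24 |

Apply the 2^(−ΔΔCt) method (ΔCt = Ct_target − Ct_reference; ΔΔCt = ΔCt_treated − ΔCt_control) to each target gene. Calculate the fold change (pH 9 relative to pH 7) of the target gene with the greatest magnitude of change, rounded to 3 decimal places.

RUNX8: ΔΔCt = (29.62−17.24) − (23.93−16.50) = 12.38 − 7.43 = 4.95; fold change = 2^-4.95 = 0.032
STAT8: ΔΔCt = (25.03−17.24) − (26.25−16.50) = 7.79 − 9.75 = -1.96; fold change = 2^1.96 = 3.891
PIK12: ΔΔCt = (34.29−17.24) − (28.06−16.50) = 17.05 − 11.56 = 5.49; fold change = 2^-5.49 = 0.022
BCL8: ΔΔCt = (22.81−17.24) − (22.44−16.50) = 5.57 − 5.94 = -0.37; fold change = 2^0.37 = 1.292
PIK12 has the largest |ΔΔCt| = 5.49.

0.022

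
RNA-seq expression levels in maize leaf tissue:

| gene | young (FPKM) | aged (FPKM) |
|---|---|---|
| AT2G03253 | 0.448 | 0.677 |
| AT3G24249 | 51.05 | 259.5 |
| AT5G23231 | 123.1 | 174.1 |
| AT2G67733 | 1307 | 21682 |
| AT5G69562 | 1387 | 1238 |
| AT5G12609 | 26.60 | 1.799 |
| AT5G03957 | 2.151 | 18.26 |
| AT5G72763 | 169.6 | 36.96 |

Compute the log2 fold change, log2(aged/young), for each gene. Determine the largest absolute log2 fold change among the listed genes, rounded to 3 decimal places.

log2(0.677/0.448) = 0.596  (AT2G03253)
log2(259.5/51.05) = 2.346  (AT3G24249)
log2(174.1/123.1) = 0.500  (AT5G23231)
log2(21682/1307) = 4.052  (AT2G67733)
log2(1238/1387) = -0.164  (AT5G69562)
log2(1.799/26.60) = -3.886  (AT5G12609)
log2(18.26/2.151) = 3.086  (AT5G03957)
log2(36.96/169.6) = -2.198  (AT5G72763)
The largest magnitude belongs to AT2G67733.

4.052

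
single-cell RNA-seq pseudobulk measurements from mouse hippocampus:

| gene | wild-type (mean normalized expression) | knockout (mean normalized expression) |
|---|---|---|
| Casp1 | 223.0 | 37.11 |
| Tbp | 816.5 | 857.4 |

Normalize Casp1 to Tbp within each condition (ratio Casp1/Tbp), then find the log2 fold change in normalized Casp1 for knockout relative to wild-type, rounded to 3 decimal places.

Casp1/Tbp (wild-type) = 223.0 / 816.5 = 0.27312
Casp1/Tbp (knockout) = 37.11 / 857.4 = 0.043282
Fold change = 0.043282 / 0.27312 = 0.1585
log2(0.1585) = -2.6577

-2.658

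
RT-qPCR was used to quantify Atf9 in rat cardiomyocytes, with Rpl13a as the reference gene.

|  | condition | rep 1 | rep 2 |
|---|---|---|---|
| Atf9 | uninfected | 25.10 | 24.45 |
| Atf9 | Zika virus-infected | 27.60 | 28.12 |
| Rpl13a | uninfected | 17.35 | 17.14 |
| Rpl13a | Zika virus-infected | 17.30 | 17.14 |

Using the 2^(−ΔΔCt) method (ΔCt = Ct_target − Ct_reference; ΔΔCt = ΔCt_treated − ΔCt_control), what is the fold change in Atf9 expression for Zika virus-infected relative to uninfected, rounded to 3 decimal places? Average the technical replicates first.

Mean Ct: Atf9 uninfected 24.775; Atf9 Zika virus-infected 27.860; Rpl13a uninfected 17.245; Rpl13a Zika virus-infected 17.220
ΔCt(uninfected) = 24.775 − 17.245 = 7.530
ΔCt(Zika virus-infected) = 27.860 − 17.220 = 10.640
ΔΔCt = 10.640 − 7.530 = 3.110
Fold change = 2^(−3.110) = 0.1158

0.116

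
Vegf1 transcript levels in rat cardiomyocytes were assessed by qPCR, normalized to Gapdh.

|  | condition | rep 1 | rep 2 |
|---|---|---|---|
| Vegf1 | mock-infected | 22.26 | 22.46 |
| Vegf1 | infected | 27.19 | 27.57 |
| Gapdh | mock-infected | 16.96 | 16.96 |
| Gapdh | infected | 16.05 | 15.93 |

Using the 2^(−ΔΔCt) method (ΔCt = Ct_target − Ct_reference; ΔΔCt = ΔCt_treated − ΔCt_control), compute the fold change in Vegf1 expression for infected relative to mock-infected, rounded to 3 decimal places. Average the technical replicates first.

Mean Ct: Vegf1 mock-infected 22.360; Vegf1 infected 27.380; Gapdh mock-infected 16.960; Gapdh infected 15.990
ΔCt(mock-infected) = 22.360 − 16.960 = 5.400
ΔCt(infected) = 27.380 − 15.990 = 11.390
ΔΔCt = 11.390 − 5.400 = 5.990
Fold change = 2^(−5.990) = 0.0157

0.016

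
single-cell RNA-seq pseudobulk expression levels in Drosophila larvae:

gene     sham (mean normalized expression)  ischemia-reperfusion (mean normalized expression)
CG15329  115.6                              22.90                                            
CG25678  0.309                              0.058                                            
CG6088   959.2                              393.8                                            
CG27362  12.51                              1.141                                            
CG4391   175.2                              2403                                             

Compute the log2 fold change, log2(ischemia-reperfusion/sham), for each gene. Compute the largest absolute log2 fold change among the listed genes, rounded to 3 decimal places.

log2(22.90/115.6) = -2.336  (CG15329)
log2(0.058/0.309) = -2.413  (CG25678)
log2(393.8/959.2) = -1.284  (CG6088)
log2(1.141/12.51) = -3.455  (CG27362)
log2(2403/175.2) = 3.778  (CG4391)
The largest magnitude belongs to CG4391.

3.778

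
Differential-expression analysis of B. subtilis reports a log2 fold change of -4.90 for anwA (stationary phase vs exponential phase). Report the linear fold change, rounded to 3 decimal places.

0.033

Fold change = 2^(-4.90) = 0.0335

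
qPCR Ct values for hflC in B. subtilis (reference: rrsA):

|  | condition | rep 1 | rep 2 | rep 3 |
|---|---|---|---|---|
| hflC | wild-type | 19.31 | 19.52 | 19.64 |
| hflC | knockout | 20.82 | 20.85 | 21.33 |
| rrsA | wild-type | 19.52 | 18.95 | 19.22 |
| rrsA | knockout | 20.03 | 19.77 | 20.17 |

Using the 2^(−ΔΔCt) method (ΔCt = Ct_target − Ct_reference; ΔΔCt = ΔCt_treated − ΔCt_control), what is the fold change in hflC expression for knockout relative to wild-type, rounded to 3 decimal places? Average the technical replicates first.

Mean Ct: hflC wild-type 19.490; hflC knockout 21.000; rrsA wild-type 19.230; rrsA knockout 19.990
ΔCt(wild-type) = 19.490 − 19.230 = 0.260
ΔCt(knockout) = 21.000 − 19.990 = 1.010
ΔΔCt = 1.010 − 0.260 = 0.750
Fold change = 2^(−0.750) = 0.5946

0.595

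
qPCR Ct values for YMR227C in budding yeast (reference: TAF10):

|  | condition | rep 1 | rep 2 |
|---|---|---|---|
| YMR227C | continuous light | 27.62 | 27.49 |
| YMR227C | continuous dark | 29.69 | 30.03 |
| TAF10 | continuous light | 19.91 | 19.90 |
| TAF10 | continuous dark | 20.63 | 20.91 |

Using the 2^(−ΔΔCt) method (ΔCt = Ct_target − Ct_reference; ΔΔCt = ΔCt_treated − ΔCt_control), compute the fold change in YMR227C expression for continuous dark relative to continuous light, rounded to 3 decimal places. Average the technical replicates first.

Mean Ct: YMR227C continuous light 27.555; YMR227C continuous dark 29.860; TAF10 continuous light 19.905; TAF10 continuous dark 20.770
ΔCt(continuous light) = 27.555 − 19.905 = 7.650
ΔCt(continuous dark) = 29.860 − 20.770 = 9.090
ΔΔCt = 9.090 − 7.650 = 1.440
Fold change = 2^(−1.440) = 0.3686

0.369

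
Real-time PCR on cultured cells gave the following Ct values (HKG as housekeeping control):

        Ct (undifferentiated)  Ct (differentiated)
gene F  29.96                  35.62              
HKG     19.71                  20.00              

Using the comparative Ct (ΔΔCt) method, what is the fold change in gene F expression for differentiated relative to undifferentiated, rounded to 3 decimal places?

0.024

ΔCt(undifferentiated) = 29.960 − 19.710 = 10.250
ΔCt(differentiated) = 35.620 − 20.000 = 15.620
ΔΔCt = 15.620 − 10.250 = 5.370
Fold change = 2^(−5.370) = 0.0242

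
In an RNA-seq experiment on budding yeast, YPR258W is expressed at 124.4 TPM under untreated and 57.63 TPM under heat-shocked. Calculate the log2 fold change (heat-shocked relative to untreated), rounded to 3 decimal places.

Fold change = 57.63 / 124.4 = 0.4633
log2(0.4633) = -1.1101

-1.110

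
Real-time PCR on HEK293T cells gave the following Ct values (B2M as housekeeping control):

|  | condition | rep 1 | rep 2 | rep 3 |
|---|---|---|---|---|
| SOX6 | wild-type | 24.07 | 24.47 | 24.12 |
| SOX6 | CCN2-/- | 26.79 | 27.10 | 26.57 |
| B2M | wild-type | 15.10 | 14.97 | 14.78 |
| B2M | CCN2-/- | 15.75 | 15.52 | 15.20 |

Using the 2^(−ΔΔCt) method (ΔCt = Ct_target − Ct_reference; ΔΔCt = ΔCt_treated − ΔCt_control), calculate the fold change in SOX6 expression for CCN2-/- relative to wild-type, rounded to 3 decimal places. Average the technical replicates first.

Mean Ct: SOX6 wild-type 24.220; SOX6 CCN2-/- 26.820; B2M wild-type 14.950; B2M CCN2-/- 15.490
ΔCt(wild-type) = 24.220 − 14.950 = 9.270
ΔCt(CCN2-/-) = 26.820 − 15.490 = 11.330
ΔΔCt = 11.330 − 9.270 = 2.060
Fold change = 2^(−2.060) = 0.2398

0.240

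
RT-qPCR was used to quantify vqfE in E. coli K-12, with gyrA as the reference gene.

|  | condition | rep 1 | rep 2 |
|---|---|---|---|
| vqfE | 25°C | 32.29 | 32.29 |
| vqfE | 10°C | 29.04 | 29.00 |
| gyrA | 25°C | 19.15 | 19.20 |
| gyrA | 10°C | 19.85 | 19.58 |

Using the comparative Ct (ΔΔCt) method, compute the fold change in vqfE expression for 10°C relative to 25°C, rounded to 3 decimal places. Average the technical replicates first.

14.026

Mean Ct: vqfE 25°C 32.290; vqfE 10°C 29.020; gyrA 25°C 19.175; gyrA 10°C 19.715
ΔCt(25°C) = 32.290 − 19.175 = 13.115
ΔCt(10°C) = 29.020 − 19.715 = 9.305
ΔΔCt = 9.305 − 13.115 = -3.810
Fold change = 2^(−(-3.810)) = 2^3.810 = 14.0257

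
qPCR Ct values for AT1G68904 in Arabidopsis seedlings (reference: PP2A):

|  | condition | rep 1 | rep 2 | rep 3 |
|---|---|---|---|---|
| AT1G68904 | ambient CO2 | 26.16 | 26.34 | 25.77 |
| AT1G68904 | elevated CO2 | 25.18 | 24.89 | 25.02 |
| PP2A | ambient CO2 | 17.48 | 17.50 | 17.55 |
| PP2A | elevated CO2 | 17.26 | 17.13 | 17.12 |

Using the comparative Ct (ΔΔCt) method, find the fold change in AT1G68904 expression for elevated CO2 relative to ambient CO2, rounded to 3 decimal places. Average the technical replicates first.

Mean Ct: AT1G68904 ambient CO2 26.090; AT1G68904 elevated CO2 25.030; PP2A ambient CO2 17.510; PP2A elevated CO2 17.170
ΔCt(ambient CO2) = 26.090 − 17.510 = 8.580
ΔCt(elevated CO2) = 25.030 − 17.170 = 7.860
ΔΔCt = 7.860 − 8.580 = -0.720
Fold change = 2^(−(-0.720)) = 2^0.720 = 1.6472

1.647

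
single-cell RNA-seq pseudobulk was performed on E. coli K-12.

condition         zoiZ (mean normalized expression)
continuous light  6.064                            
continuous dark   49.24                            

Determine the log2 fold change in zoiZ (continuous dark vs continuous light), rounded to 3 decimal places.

3.021

Fold change = 49.24 / 6.064 = 8.1201
log2(8.1201) = 3.0215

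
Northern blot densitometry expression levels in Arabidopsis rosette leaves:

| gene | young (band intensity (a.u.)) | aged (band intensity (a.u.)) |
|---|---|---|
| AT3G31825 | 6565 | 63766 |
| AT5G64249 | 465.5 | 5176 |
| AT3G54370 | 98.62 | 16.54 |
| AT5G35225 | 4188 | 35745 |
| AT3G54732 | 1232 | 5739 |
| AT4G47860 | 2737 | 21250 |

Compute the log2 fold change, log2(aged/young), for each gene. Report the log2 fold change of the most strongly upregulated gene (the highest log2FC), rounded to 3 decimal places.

3.475

log2(63766/6565) = 3.280  (AT3G31825)
log2(5176/465.5) = 3.475  (AT5G64249)
log2(16.54/98.62) = -2.576  (AT3G54370)
log2(35745/4188) = 3.093  (AT5G35225)
log2(5739/1232) = 2.220  (AT3G54732)
log2(21250/2737) = 2.957  (AT4G47860)
AT5G64249 is most strongly upregulated.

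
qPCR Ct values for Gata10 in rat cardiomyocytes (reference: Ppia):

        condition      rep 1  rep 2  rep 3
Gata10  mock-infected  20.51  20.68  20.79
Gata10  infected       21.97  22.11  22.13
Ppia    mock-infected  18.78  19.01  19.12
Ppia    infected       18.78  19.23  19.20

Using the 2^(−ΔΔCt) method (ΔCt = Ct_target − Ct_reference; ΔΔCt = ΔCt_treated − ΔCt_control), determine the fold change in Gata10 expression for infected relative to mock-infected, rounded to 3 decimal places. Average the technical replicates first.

Mean Ct: Gata10 mock-infected 20.660; Gata10 infected 22.070; Ppia mock-infected 18.970; Ppia infected 19.070
ΔCt(mock-infected) = 20.660 − 18.970 = 1.690
ΔCt(infected) = 22.070 − 19.070 = 3.000
ΔΔCt = 3.000 − 1.690 = 1.310
Fold change = 2^(−1.310) = 0.4033

0.403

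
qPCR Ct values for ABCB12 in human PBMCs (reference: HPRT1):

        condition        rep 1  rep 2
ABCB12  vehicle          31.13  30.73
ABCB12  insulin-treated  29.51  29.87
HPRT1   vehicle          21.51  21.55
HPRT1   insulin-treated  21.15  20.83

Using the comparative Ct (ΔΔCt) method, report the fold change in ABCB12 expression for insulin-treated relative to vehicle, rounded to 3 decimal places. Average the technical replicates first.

Mean Ct: ABCB12 vehicle 30.930; ABCB12 insulin-treated 29.690; HPRT1 vehicle 21.530; HPRT1 insulin-treated 20.990
ΔCt(vehicle) = 30.930 − 21.530 = 9.400
ΔCt(insulin-treated) = 29.690 − 20.990 = 8.700
ΔΔCt = 8.700 − 9.400 = -0.700
Fold change = 2^(−(-0.700)) = 2^0.700 = 1.6245

1.625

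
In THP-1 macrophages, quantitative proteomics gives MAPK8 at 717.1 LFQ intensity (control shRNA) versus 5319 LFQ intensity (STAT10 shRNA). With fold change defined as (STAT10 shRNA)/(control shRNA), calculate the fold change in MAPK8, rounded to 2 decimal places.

7.42

Fold change = 5319 / 717.1 = 7.417
MAPK8 is upregulated.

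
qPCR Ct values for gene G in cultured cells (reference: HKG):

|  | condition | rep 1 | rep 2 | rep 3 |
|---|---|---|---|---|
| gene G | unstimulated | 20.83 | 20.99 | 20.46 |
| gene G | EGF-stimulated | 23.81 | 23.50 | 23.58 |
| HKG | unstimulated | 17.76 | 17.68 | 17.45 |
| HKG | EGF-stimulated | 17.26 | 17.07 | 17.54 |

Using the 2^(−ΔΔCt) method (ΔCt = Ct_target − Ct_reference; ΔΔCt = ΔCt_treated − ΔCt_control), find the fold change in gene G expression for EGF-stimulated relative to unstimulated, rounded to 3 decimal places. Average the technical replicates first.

Mean Ct: gene G unstimulated 20.760; gene G EGF-stimulated 23.630; HKG unstimulated 17.630; HKG EGF-stimulated 17.290
ΔCt(unstimulated) = 20.760 − 17.630 = 3.130
ΔCt(EGF-stimulated) = 23.630 − 17.290 = 6.340
ΔΔCt = 6.340 − 3.130 = 3.210
Fold change = 2^(−3.210) = 0.1081

0.108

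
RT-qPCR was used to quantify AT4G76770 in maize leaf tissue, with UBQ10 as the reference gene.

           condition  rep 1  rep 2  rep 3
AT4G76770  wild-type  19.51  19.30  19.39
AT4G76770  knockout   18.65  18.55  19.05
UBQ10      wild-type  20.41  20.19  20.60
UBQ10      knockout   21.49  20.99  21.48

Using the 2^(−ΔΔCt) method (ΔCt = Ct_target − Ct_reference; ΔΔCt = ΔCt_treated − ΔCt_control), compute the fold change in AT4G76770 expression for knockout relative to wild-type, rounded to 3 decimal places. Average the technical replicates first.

2.969

Mean Ct: AT4G76770 wild-type 19.400; AT4G76770 knockout 18.750; UBQ10 wild-type 20.400; UBQ10 knockout 21.320
ΔCt(wild-type) = 19.400 − 20.400 = -1.000
ΔCt(knockout) = 18.750 − 21.320 = -2.570
ΔΔCt = -2.570 − (-1.000) = -1.570
Fold change = 2^(−(-1.570)) = 2^1.570 = 2.9690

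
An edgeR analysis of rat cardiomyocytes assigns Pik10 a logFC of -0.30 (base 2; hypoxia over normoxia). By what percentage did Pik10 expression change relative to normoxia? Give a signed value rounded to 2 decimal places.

Fold change = 2^(-0.30) = 0.8123
Percent change = (FC − 1) × 100% = (0.8123 − 1) × 100 = -18.77%

-18.77%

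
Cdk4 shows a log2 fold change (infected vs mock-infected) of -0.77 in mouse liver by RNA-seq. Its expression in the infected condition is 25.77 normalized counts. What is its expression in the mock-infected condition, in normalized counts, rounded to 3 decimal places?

Fold change = 2^(-0.77) = 0.5864
mock-infected expression = 25.77 / 0.5864 = 43.945

43.945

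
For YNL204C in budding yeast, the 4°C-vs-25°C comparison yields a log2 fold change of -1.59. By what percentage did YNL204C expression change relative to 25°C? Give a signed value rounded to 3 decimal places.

Fold change = 2^(-1.59) = 0.3322
Percent change = (FC − 1) × 100% = (0.3322 − 1) × 100 = -66.783%

-66.783%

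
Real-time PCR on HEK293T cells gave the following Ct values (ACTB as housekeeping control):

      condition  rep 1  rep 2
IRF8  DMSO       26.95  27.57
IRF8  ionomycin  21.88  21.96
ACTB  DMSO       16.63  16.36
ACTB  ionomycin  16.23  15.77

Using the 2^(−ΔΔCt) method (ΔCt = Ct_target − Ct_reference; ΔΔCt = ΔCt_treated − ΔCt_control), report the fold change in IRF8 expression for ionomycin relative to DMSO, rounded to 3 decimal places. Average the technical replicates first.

28.740

Mean Ct: IRF8 DMSO 27.260; IRF8 ionomycin 21.920; ACTB DMSO 16.495; ACTB ionomycin 16.000
ΔCt(DMSO) = 27.260 − 16.495 = 10.765
ΔCt(ionomycin) = 21.920 − 16.000 = 5.920
ΔΔCt = 5.920 − 10.765 = -4.845
Fold change = 2^(−(-4.845)) = 2^4.845 = 28.7402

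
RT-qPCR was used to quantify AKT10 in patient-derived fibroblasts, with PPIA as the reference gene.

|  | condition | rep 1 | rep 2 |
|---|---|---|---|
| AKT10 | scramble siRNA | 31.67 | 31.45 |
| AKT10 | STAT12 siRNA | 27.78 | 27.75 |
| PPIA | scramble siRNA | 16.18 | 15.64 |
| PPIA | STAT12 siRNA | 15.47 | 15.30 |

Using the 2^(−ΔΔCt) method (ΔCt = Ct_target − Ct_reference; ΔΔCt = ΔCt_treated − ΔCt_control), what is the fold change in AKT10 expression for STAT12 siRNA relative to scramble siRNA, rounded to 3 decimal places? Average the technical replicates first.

Mean Ct: AKT10 scramble siRNA 31.560; AKT10 STAT12 siRNA 27.765; PPIA scramble siRNA 15.910; PPIA STAT12 siRNA 15.385
ΔCt(scramble siRNA) = 31.560 − 15.910 = 15.650
ΔCt(STAT12 siRNA) = 27.765 − 15.385 = 12.380
ΔΔCt = 12.380 − 15.650 = -3.270
Fold change = 2^(−(-3.270)) = 2^3.270 = 9.6465

9.646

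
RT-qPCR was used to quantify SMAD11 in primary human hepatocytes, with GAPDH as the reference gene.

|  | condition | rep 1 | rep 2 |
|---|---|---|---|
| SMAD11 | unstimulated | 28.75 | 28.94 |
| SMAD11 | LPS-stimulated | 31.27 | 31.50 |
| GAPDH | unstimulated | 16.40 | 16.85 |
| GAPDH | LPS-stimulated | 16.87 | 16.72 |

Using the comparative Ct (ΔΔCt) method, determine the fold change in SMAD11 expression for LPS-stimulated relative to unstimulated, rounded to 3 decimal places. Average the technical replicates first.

Mean Ct: SMAD11 unstimulated 28.845; SMAD11 LPS-stimulated 31.385; GAPDH unstimulated 16.625; GAPDH LPS-stimulated 16.795
ΔCt(unstimulated) = 28.845 − 16.625 = 12.220
ΔCt(LPS-stimulated) = 31.385 − 16.795 = 14.590
ΔΔCt = 14.590 − 12.220 = 2.370
Fold change = 2^(−2.370) = 0.1934

0.193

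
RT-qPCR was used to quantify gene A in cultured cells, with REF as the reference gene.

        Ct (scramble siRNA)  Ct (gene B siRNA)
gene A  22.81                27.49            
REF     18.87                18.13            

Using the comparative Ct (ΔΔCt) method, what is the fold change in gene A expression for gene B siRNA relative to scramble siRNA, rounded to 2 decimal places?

0.02

ΔCt(scramble siRNA) = 22.810 − 18.870 = 3.940
ΔCt(gene B siRNA) = 27.490 − 18.130 = 9.360
ΔΔCt = 9.360 − 3.940 = 5.420
Fold change = 2^(−5.420) = 0.023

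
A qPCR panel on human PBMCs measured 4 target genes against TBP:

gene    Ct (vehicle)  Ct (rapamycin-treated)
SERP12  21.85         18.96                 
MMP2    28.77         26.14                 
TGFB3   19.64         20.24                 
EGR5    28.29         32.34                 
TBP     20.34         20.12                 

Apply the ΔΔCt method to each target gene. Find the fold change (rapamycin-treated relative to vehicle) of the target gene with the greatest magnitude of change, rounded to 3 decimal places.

0.052

SERP12: ΔΔCt = (18.96−20.12) − (21.85−20.34) = -1.16 − 1.51 = -2.67; fold change = 2^2.67 = 6.364
MMP2: ΔΔCt = (26.14−20.12) − (28.77−20.34) = 6.02 − 8.43 = -2.41; fold change = 2^2.41 = 5.315
TGFB3: ΔΔCt = (20.24−20.12) − (19.64−20.34) = 0.12 − (-0.70) = 0.82; fold change = 2^-0.82 = 0.566
EGR5: ΔΔCt = (32.34−20.12) − (28.29−20.34) = 12.22 − 7.95 = 4.27; fold change = 2^-4.27 = 0.052
EGR5 has the largest |ΔΔCt| = 4.27.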